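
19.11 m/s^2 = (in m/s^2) 19.11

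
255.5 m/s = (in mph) 571.5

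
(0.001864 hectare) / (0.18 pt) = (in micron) 2.935e+11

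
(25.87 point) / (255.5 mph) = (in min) 1.332e-06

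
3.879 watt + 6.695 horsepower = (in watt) 4996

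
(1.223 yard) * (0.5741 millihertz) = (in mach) 1.886e-06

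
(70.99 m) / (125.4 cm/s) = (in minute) 0.9435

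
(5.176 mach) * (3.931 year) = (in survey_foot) 7.168e+11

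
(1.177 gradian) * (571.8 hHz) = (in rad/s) 1057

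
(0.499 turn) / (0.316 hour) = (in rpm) 0.02632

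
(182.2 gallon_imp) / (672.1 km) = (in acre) 3.045e-10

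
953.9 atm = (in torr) 7.25e+05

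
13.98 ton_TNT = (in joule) 5.849e+10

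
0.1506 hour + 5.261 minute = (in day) 0.009928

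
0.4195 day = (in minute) 604.1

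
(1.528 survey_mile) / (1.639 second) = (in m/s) 1500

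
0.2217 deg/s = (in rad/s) 0.003869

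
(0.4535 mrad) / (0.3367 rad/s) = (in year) 4.271e-11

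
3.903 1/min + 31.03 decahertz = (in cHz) 3.104e+04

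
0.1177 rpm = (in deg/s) 0.7062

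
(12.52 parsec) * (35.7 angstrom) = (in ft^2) 1.485e+10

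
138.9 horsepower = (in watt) 1.036e+05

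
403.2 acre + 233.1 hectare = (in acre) 979.2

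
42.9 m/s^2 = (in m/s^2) 42.9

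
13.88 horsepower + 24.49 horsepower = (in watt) 2.861e+04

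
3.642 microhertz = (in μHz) 3.642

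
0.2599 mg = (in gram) 0.0002599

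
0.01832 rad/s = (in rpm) 0.1749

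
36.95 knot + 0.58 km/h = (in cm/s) 1917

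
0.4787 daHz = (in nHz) 4.787e+09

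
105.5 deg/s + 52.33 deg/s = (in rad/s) 2.755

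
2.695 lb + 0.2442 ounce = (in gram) 1229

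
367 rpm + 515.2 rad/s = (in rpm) 5287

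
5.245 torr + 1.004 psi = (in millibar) 76.22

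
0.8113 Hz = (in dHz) 8.113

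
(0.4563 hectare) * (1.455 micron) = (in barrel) 0.04176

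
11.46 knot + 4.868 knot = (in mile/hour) 18.79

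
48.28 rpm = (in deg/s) 289.7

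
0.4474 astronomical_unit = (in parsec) 2.169e-06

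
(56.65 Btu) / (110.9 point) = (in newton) 1.528e+06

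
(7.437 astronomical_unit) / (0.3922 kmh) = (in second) 1.021e+13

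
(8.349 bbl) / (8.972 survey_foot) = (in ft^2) 5.225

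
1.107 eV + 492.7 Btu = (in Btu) 492.7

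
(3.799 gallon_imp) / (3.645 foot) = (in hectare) 1.555e-06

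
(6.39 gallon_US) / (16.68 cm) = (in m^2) 0.145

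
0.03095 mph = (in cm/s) 1.384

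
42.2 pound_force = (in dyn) 1.877e+07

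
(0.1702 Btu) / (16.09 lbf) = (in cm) 250.9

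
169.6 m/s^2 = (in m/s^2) 169.6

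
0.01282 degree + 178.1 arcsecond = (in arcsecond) 224.3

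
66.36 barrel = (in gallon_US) 2787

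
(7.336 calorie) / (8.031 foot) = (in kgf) 1.279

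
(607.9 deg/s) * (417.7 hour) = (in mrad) 1.595e+10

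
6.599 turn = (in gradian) 2640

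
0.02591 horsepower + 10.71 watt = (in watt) 30.03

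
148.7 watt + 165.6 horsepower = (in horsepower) 165.8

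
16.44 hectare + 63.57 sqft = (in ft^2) 1.77e+06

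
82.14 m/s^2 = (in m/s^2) 82.14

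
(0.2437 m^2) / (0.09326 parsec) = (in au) 5.661e-28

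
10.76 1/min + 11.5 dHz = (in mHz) 1329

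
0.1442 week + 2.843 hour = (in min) 1624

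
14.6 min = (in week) 0.001448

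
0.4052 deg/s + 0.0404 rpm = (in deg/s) 0.6476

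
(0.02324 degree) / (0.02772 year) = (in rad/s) 4.64e-10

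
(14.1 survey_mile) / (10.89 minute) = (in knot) 67.51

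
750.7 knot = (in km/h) 1390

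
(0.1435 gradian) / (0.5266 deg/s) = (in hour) 6.813e-05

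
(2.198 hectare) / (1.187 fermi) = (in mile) 1.151e+16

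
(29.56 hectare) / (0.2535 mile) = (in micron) 7.246e+08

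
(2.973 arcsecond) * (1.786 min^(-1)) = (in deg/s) 2.458e-05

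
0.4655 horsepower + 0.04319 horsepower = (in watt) 379.3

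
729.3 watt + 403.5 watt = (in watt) 1133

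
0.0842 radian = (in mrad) 84.2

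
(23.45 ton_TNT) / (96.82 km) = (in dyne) 1.013e+11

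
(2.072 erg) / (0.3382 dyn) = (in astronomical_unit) 4.095e-13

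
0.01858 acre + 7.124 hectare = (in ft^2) 7.676e+05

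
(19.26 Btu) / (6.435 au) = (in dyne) 0.002111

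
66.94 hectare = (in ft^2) 7.205e+06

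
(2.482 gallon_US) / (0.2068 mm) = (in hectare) 0.004543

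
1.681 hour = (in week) 0.01001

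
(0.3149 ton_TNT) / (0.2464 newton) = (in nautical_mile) 2.887e+06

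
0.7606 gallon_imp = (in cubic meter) 0.003458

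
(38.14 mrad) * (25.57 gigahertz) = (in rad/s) 9.752e+08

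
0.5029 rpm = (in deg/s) 3.017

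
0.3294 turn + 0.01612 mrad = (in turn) 0.3294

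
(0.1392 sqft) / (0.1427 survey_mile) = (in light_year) 5.952e-21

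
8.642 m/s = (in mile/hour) 19.33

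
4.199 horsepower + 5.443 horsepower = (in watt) 7190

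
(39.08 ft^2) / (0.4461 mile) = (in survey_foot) 0.01659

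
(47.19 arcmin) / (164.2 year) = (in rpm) 2.531e-11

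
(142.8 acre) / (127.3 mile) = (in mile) 0.001753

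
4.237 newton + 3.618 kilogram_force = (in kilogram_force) 4.05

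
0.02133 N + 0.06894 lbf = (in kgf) 0.03345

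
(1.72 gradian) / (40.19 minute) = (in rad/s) 1.12e-05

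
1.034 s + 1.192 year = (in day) 435.1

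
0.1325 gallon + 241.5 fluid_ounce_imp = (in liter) 7.363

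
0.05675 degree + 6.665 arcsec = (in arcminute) 3.516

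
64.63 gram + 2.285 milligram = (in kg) 0.06463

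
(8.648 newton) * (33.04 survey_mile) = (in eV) 2.87e+24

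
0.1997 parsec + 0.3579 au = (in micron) 6.162e+21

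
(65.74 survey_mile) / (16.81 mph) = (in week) 0.02328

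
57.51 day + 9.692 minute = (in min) 8.282e+04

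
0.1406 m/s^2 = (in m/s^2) 0.1406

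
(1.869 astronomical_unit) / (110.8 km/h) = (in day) 1.051e+05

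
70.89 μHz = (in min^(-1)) 0.004253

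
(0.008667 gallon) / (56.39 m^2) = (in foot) 1.909e-06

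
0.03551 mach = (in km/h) 43.53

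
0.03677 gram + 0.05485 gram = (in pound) 0.000202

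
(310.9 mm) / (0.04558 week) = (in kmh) 4.06e-05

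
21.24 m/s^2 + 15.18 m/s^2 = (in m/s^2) 36.42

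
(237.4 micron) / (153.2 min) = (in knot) 5.02e-08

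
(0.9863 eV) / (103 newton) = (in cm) 1.534e-19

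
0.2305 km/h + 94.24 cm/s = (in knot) 1.956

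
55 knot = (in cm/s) 2829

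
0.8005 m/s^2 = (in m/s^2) 0.8005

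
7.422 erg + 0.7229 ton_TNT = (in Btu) 2.867e+06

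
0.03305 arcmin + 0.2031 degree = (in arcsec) 733.1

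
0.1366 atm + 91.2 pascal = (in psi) 2.021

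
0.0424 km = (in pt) 1.202e+05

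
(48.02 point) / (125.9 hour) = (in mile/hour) 8.361e-08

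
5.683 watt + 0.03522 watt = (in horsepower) 0.007668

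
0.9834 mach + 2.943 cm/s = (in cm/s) 3.349e+04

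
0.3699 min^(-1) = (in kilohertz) 6.165e-06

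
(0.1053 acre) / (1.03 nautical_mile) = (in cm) 22.34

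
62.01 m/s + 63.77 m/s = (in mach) 0.3694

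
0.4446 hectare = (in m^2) 4446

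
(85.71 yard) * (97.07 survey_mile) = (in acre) 3025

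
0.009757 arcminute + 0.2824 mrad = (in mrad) 0.2852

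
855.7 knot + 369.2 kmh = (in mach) 1.594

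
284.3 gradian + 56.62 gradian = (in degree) 306.8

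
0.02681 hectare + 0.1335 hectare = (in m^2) 1603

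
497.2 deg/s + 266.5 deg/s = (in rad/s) 13.33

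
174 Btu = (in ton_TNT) 4.388e-05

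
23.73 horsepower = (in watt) 1.77e+04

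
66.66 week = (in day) 466.6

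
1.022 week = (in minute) 1.03e+04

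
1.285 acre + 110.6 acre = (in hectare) 45.28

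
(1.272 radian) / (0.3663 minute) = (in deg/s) 3.316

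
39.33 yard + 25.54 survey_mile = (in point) 1.166e+08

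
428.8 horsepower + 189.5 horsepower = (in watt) 4.611e+05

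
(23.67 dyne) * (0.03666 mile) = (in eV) 8.716e+16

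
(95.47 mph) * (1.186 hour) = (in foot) 5.978e+05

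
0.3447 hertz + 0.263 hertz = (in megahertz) 6.077e-07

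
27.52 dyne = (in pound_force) 6.187e-05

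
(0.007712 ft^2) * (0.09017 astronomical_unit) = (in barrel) 6.079e+07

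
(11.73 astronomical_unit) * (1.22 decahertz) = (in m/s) 2.141e+13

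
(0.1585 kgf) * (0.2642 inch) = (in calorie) 0.002493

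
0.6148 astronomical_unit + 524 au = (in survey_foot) 2.575e+14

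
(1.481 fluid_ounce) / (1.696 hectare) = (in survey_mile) 1.605e-12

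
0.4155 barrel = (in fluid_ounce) 2234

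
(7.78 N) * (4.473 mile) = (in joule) 5.601e+04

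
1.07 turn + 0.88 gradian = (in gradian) 428.9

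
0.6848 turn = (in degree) 246.5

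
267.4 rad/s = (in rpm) 2553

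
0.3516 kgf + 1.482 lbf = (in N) 10.04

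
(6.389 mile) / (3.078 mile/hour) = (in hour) 2.076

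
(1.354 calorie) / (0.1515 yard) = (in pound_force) 9.193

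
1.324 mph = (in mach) 0.001738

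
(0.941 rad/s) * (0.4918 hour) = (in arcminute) 5.727e+06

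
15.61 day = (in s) 1.349e+06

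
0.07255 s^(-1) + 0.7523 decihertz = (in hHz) 0.001478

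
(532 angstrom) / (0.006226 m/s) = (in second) 8.545e-06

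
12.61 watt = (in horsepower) 0.01691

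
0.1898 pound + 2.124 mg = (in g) 86.09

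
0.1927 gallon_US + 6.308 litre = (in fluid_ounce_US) 238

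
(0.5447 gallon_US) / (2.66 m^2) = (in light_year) 8.193e-20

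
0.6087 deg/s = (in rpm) 0.1014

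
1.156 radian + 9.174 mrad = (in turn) 0.1854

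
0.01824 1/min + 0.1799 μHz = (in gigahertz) 3.042e-13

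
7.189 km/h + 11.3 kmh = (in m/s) 5.136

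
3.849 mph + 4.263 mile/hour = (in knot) 7.049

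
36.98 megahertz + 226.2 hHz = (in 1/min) 2.22e+09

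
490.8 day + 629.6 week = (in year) 13.42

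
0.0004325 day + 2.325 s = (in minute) 0.6616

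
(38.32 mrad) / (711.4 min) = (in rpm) 8.573e-06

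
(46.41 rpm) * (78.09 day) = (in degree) 1.879e+09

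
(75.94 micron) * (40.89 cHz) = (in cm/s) 0.003105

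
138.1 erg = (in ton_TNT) 3.301e-15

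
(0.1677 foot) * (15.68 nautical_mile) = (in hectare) 0.1484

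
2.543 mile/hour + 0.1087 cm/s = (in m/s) 1.138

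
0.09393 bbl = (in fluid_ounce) 505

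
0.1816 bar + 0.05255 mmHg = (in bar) 0.1817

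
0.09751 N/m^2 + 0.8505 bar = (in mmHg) 637.9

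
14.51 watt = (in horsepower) 0.01946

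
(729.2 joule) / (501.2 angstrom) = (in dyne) 1.455e+15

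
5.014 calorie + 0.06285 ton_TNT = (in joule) 2.63e+08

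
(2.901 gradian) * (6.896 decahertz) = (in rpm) 30.01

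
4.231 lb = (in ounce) 67.7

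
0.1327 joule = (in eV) 8.282e+17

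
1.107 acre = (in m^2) 4480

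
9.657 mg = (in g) 0.009657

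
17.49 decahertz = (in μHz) 1.749e+08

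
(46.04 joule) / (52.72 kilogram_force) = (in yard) 0.09739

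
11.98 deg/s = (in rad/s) 0.2091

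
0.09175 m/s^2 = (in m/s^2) 0.09175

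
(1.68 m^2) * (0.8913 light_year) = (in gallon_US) 3.742e+18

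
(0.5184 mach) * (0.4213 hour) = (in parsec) 8.676e-12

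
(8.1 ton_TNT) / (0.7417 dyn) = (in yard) 4.997e+15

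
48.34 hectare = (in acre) 119.5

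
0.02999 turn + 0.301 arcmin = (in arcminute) 648.1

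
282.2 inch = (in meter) 7.168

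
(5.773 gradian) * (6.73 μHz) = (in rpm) 5.828e-06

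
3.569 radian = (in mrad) 3569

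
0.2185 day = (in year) 0.0005986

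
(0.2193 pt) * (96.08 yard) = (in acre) 1.68e-06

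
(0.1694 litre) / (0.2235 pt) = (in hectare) 0.0002148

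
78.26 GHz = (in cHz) 7.826e+12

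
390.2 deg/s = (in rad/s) 6.81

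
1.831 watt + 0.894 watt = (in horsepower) 0.003654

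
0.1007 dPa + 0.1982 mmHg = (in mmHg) 0.1983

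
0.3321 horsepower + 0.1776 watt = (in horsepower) 0.3323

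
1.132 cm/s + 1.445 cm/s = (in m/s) 0.02577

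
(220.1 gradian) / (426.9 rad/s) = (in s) 0.008099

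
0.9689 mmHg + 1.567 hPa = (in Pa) 285.9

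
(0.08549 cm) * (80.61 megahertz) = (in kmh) 2.481e+05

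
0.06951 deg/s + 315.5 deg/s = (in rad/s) 5.508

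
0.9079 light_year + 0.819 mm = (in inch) 3.382e+17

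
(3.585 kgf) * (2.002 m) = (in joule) 70.38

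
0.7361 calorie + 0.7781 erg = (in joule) 3.08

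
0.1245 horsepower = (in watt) 92.84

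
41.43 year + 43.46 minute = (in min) 2.178e+07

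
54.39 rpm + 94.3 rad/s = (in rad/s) 100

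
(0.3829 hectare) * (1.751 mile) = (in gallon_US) 2.85e+09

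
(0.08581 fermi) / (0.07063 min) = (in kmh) 7.29e-17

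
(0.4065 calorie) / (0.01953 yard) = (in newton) 95.24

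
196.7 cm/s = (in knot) 3.824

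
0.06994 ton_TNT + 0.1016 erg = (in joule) 2.926e+08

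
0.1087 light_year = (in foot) 3.374e+15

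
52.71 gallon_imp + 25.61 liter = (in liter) 265.2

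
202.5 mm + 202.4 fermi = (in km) 0.0002025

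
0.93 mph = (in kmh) 1.497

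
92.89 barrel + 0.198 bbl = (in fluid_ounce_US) 5.004e+05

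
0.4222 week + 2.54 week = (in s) 1.792e+06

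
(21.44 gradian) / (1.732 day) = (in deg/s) 0.0001289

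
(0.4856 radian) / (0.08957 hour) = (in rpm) 0.01438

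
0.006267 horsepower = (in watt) 4.673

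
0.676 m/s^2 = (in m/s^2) 0.676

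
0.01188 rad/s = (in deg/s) 0.6807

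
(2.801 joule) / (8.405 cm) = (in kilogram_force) 3.398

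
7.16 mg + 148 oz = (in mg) 4.196e+06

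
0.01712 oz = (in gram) 0.4853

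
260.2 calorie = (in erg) 1.089e+10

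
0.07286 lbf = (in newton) 0.3241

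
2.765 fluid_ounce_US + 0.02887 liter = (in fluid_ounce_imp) 3.894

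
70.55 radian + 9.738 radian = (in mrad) 8.029e+04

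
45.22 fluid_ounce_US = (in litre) 1.337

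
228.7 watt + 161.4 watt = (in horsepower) 0.5231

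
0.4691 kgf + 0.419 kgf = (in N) 8.709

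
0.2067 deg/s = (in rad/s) 0.003608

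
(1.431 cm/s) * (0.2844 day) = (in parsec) 1.14e-14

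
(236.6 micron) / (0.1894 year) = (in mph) 8.861e-11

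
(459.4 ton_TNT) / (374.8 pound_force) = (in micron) 1.153e+15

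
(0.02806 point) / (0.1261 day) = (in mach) 2.668e-12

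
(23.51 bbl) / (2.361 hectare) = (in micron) 158.3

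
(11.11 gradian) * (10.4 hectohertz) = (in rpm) 1733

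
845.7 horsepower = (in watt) 6.306e+05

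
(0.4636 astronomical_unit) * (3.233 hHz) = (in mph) 5.016e+13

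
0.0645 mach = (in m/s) 21.96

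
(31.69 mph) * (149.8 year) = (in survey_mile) 4.159e+07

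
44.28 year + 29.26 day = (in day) 1.619e+04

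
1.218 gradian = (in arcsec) 3946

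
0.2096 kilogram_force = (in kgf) 0.2096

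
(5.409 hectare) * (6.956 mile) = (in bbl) 3.809e+09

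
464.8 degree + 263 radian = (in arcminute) 9.32e+05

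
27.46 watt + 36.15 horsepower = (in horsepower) 36.19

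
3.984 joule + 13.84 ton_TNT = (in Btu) 5.488e+07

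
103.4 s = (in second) 103.4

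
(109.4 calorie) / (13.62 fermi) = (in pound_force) 7.555e+15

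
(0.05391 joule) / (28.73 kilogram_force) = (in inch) 0.007533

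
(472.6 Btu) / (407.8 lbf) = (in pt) 7.792e+05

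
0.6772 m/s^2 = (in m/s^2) 0.6772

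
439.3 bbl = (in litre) 6.984e+04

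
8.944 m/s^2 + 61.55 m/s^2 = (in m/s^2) 70.49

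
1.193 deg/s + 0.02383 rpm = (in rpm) 0.2227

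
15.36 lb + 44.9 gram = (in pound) 15.46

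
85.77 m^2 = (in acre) 0.02119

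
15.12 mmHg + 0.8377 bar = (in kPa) 85.79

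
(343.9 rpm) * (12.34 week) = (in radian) 2.688e+08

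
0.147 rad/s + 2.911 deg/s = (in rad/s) 0.1978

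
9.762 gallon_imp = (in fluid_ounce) 1501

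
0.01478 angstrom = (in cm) 1.478e-10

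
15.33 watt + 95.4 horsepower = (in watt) 7.116e+04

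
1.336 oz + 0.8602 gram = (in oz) 1.366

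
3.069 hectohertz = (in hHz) 3.069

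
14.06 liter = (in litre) 14.06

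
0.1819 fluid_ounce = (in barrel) 3.384e-05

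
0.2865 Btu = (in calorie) 72.25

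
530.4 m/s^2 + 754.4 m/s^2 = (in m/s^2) 1285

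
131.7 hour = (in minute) 7902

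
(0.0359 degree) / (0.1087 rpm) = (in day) 6.371e-07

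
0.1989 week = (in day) 1.392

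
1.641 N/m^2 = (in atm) 1.62e-05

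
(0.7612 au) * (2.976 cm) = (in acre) 8.374e+05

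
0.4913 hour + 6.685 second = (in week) 0.002935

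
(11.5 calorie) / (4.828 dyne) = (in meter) 9.966e+05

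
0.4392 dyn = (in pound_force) 9.874e-07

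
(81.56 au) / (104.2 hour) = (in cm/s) 3.253e+09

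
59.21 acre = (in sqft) 2.579e+06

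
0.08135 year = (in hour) 712.6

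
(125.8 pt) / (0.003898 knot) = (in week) 3.659e-05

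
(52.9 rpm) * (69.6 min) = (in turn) 3682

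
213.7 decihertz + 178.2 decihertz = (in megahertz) 3.919e-05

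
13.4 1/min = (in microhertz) 2.233e+05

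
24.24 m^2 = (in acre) 0.00599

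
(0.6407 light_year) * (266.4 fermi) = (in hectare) 0.1615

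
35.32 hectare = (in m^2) 3.532e+05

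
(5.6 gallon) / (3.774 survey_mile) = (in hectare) 3.49e-10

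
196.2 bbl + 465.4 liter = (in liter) 3.166e+04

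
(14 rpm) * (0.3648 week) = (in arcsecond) 6.672e+10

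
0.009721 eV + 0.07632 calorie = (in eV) 1.993e+18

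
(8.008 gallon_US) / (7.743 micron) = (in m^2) 3915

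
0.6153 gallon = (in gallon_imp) 0.5123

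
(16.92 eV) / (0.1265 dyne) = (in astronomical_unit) 1.433e-23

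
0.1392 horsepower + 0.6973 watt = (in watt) 104.5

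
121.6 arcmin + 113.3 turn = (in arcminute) 2.447e+06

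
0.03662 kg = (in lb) 0.08073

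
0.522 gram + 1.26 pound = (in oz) 20.18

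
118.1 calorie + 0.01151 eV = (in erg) 4.941e+09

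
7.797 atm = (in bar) 7.9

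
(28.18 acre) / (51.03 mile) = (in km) 0.001389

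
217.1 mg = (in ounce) 0.007658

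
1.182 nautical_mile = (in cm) 2.189e+05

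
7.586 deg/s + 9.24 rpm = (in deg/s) 63.03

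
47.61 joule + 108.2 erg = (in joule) 47.61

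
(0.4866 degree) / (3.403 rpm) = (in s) 0.02383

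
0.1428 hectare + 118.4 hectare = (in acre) 292.9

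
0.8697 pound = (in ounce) 13.92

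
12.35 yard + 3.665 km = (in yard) 4020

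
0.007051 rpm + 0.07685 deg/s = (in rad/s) 0.00208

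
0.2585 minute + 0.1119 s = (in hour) 0.004339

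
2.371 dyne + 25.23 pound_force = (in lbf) 25.23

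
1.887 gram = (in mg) 1887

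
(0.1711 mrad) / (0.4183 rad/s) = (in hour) 1.136e-07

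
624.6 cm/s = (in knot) 12.14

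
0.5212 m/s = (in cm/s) 52.12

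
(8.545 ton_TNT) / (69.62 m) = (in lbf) 1.154e+08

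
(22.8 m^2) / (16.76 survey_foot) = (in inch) 175.7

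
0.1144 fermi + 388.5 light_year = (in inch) 1.447e+20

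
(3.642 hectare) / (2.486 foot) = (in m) 4.806e+04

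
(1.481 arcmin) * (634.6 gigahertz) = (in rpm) 2.611e+09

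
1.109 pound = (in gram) 503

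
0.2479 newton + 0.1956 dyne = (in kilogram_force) 0.02528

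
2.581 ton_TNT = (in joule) 1.08e+10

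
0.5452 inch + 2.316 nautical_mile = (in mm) 4.289e+06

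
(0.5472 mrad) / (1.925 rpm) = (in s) 0.002714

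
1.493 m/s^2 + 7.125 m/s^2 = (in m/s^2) 8.618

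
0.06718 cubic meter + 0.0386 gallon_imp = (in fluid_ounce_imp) 2371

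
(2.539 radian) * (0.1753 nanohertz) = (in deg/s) 2.55e-08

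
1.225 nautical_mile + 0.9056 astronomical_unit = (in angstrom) 1.355e+21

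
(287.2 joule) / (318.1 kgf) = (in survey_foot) 0.3021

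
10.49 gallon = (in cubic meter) 0.03971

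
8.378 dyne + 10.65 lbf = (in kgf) 4.831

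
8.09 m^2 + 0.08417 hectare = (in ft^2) 9147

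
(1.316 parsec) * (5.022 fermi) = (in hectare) 0.02039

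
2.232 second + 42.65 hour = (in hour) 42.65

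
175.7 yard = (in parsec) 5.207e-15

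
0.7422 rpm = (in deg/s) 4.453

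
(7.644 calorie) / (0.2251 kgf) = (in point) 4.107e+04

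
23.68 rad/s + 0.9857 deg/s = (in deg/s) 1358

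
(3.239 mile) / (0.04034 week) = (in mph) 0.4779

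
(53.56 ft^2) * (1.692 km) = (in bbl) 5.296e+04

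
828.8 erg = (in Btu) 7.856e-08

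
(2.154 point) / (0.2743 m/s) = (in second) 0.00277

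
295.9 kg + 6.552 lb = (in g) 2.989e+05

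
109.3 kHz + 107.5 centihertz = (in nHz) 1.093e+14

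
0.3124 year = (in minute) 1.642e+05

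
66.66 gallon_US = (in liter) 252.3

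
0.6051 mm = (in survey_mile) 3.76e-07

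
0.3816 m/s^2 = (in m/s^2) 0.3816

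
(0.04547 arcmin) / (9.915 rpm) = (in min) 2.123e-07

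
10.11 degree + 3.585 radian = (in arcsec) 7.759e+05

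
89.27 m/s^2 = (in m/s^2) 89.27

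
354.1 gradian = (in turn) 0.8853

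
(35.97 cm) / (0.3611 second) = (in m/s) 0.9961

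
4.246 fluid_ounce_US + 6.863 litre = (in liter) 6.989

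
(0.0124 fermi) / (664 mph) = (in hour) 1.16e-23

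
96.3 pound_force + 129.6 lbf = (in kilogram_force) 102.5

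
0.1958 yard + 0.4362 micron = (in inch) 7.049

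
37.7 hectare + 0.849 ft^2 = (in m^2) 3.77e+05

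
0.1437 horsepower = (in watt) 107.2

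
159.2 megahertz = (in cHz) 1.592e+10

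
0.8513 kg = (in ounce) 30.03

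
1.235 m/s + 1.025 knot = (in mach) 0.005176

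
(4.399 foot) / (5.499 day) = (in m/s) 2.822e-06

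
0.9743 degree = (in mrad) 17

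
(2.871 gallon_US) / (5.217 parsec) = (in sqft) 7.267e-19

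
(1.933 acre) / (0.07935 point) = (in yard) 3.056e+08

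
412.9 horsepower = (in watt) 3.079e+05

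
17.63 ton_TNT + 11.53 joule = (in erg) 7.376e+17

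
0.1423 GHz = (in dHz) 1.423e+09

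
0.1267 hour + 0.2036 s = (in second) 456.3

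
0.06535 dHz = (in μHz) 6535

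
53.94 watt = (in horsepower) 0.07233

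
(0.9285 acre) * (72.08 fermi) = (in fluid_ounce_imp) 9.532e-06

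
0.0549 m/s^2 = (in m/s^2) 0.0549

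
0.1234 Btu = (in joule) 130.2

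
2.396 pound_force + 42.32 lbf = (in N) 198.9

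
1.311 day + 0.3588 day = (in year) 0.004575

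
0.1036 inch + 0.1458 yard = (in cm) 13.6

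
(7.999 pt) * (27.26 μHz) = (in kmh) 2.769e-07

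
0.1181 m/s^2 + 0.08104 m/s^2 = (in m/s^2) 0.1991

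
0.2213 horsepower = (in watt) 165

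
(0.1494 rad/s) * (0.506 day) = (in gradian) 4.158e+05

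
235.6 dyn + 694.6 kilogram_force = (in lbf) 1531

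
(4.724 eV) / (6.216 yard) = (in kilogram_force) 1.358e-20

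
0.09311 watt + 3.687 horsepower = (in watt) 2749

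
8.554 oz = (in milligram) 2.425e+05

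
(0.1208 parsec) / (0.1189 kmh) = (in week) 1.866e+11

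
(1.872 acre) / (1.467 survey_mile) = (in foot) 10.53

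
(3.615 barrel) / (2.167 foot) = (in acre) 0.000215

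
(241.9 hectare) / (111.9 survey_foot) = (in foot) 2.327e+05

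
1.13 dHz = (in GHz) 1.13e-10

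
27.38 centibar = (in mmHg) 205.4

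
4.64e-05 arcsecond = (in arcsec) 4.64e-05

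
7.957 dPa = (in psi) 0.0001154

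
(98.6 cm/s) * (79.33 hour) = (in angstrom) 2.816e+15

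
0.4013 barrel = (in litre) 63.8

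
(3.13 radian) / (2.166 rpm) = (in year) 4.376e-07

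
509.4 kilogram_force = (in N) 4996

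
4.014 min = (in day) 0.002788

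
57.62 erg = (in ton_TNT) 1.377e-15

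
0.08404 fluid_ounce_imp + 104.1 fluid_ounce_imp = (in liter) 2.96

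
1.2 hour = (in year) 0.000137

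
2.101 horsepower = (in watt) 1567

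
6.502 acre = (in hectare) 2.631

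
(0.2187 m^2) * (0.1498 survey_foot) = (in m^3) 0.009986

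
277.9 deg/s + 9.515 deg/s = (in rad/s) 5.016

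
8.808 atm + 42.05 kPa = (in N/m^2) 9.345e+05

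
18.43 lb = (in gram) 8360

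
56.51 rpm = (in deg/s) 339.1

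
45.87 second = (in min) 0.7645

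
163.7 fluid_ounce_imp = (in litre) 4.651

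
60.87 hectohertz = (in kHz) 6.087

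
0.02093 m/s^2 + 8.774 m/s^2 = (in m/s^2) 8.795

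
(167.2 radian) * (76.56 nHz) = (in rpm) 0.0001222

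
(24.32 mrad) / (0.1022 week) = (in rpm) 3.757e-06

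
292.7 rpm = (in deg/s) 1756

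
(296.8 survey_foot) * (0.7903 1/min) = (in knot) 2.316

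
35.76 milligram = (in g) 0.03576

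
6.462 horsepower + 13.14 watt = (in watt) 4832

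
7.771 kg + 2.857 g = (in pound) 17.14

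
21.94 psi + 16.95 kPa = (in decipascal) 1.682e+06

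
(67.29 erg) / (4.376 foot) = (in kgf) 5.144e-07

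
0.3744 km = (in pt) 1.061e+06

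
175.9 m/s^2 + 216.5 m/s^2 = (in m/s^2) 392.4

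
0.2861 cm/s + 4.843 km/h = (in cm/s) 134.8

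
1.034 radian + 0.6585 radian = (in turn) 0.2694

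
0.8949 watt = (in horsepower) 0.0012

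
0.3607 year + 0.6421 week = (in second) 1.176e+07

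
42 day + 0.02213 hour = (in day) 42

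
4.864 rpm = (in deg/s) 29.18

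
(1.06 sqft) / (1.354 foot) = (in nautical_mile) 0.0001288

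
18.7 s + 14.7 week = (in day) 102.9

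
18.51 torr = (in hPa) 24.68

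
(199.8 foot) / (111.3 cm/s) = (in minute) 0.9119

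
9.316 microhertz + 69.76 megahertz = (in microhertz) 6.976e+13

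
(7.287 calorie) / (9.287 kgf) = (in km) 0.0003348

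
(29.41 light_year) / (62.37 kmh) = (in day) 1.859e+11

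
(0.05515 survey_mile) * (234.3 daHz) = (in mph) 4.652e+05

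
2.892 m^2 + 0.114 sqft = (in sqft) 31.24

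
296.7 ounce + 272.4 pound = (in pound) 290.9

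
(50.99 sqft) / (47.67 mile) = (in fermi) 6.175e+10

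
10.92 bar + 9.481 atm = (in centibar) 2053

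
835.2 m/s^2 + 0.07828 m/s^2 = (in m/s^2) 835.3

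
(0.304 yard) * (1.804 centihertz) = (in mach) 1.473e-05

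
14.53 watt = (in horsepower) 0.01949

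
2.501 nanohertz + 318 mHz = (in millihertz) 318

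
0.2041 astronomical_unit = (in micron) 3.053e+16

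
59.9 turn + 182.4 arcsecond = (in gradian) 2.396e+04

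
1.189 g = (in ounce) 0.04194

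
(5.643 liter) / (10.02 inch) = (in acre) 5.479e-06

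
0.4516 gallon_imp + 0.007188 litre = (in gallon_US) 0.5442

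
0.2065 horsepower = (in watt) 154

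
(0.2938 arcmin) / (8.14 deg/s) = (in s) 0.0006016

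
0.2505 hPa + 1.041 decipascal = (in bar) 0.0002515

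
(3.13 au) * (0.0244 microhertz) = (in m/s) 1.143e+04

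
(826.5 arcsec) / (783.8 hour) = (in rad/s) 1.42e-09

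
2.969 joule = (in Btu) 0.002814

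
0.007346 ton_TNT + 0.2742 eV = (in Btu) 2.913e+04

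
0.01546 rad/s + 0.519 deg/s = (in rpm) 0.2341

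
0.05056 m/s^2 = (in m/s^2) 0.05056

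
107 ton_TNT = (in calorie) 1.07e+11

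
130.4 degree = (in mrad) 2276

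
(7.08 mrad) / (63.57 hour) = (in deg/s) 1.773e-06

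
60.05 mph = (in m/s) 26.84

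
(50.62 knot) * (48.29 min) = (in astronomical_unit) 5.044e-07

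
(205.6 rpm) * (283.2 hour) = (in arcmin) 7.546e+10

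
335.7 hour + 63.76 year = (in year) 63.8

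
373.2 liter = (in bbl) 2.347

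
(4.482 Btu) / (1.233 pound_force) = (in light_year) 9.113e-14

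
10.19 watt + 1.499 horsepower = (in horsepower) 1.513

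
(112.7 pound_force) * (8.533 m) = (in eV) 2.67e+22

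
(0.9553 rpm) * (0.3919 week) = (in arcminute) 8.151e+07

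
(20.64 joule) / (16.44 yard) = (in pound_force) 0.3087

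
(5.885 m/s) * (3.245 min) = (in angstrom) 1.146e+13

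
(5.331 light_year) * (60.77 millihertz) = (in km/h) 1.103e+16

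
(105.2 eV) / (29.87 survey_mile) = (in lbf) 7.882e-23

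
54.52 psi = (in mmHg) 2819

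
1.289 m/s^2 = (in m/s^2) 1.289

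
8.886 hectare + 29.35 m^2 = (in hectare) 8.889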